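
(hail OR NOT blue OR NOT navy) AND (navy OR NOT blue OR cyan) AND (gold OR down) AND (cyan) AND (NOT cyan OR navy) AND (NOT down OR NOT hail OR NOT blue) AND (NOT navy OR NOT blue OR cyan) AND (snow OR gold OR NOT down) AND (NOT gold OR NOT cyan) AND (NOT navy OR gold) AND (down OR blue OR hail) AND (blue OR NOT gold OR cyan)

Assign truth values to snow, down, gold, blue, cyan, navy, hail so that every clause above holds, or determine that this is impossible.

UNSATISFIABLE

(cyan) alone gives cyan = true.
(navy) alone gives navy = true.
(NOT gold) alone gives gold = false.
But (gold) is also a unit clause — contradiction.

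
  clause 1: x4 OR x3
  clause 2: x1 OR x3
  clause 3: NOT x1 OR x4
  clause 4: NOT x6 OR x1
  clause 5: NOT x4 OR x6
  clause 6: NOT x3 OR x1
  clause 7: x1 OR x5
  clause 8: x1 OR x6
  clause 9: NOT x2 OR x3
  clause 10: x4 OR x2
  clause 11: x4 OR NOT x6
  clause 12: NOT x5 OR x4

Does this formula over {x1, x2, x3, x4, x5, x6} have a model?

Try x4 = true.
From the singleton clause (x6), x6 = true.
From the singleton clause (x1), x1 = true.
Try x2 = false.
Every clause is now satisfied; x3, x5 are unconstrained.
A satisfying assignment: x1 ↦ true; x2 ↦ false; x3 ↦ true; x4 ↦ true; x5 ↦ true; x6 ↦ true.

Yes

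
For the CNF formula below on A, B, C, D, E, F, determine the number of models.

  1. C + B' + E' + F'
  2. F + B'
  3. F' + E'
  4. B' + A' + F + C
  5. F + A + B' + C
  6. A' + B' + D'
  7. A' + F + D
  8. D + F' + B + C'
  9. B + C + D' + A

There are 2^6 = 64 truth assignments over (A, B, C, D, E, F).
Split on A. With A = 1, the clauses containing A are satisfied and A' drops from the rest; 9 of the 2^5 = 32 assignments to the other variables satisfy what remains.
With A = 0, by the same count on the reduced clause set, 12 assignments work.
Total: 9 + 12 = 21.

21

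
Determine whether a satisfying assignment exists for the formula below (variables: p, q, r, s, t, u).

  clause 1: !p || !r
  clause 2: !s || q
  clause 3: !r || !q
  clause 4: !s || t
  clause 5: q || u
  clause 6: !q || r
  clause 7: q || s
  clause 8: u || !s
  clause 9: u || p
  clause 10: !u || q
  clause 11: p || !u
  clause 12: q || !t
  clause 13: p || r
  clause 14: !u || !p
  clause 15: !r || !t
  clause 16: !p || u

No, unsatisfiable

Case p = false:
The clause (u) is unit, so u = true.
But (!u) is also a unit clause — contradiction.
Backtrack on p: now try p = true.
The clause (!r) is unit, so r = false.
The clause (!q) is unit, so q = false.
The clause (!s) is unit, so s = false.
But (s) is also a unit clause — contradiction.
Neither p = true nor p = false works.
No assignment satisfies every clause.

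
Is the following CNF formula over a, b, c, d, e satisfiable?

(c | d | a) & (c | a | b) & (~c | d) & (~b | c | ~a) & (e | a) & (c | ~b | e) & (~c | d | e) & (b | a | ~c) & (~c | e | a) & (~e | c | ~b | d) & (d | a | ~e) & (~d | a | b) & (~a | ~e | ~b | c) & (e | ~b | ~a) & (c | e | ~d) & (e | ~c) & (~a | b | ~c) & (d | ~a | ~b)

Yes, satisfiable

Branch on c: set c = 0.
Branch on d: set d = 0.
The clause (a) is unit, so a = 1.
The clause (~b) is unit, so b = 0.
Every clause is now satisfied; e is unconstrained.
A satisfying assignment: a: 1; b: 0; c: 0; d: 0; e: 0.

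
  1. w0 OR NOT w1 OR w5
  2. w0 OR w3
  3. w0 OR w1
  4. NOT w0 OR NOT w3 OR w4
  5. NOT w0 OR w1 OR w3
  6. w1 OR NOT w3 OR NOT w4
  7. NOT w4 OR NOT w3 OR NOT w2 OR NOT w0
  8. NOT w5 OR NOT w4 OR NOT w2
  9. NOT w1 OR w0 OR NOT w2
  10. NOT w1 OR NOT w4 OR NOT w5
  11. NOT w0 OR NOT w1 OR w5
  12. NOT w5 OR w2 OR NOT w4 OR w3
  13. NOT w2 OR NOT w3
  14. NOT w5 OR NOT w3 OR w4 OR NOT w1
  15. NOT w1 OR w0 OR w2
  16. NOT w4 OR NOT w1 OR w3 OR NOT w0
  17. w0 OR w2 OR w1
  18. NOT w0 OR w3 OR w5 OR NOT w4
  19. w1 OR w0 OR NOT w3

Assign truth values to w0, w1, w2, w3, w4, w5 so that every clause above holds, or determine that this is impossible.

w0 ↦ true, w1 ↦ true, w2 ↦ true, w3 ↦ false, w4 ↦ false, w5 ↦ true

Branch on w0: set w0 = true.
Branch on w3: set w3 = false.
(w1) alone gives w1 = true.
(w5) alone gives w5 = true.
(NOT w4) alone gives w4 = false.
All clauses hold; w2 can take either value.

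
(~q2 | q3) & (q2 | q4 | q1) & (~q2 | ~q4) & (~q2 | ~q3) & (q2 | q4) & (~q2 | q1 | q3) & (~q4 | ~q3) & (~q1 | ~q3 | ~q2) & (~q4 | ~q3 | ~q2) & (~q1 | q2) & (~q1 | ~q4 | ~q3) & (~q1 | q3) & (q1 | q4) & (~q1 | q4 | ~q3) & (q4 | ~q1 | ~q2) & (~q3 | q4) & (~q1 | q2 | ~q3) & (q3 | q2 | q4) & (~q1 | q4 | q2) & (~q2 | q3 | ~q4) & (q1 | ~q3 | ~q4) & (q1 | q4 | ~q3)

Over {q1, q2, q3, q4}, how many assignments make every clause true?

1

There are 2^4 = 16 truth assignments over (q1, q2, q3, q4).
Check each against the 22 clauses (columns in the order q1, q2, q3, q4):
  F F F F  ✗ fails (q2 | q4 | q1)
  F F F T  ✓ satisfies all
  F F T F  ✗ fails (q2 | q4 | q1)
  F F T T  ✗ fails (~q4 | ~q3)
  F T F F  ✗ fails (~q2 | q3)
  F T F T  ✗ fails (~q2 | q3)
  F T T F  ✗ fails (~q2 | ~q3)
  F T T T  ✗ fails (~q2 | ~q4)
  T F F F  ✗ fails (q2 | q4)
  T F F T  ✗ fails (~q1 | q2)
  T F T F  ✗ fails (q2 | q4)
  T F T T  ✗ fails (~q4 | ~q3)
  T T F F  ✗ fails (~q2 | q3)
  T T F T  ✗ fails (~q2 | q3)
  T T T F  ✗ fails (~q2 | ~q3)
  T T T T  ✗ fails (~q2 | ~q4)
1 of the 16 rows is a model.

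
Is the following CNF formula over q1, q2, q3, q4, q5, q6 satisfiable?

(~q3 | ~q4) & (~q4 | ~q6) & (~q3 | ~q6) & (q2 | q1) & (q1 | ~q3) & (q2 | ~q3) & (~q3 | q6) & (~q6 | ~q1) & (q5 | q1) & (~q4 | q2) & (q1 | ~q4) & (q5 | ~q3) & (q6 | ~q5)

Suppose q3 = 0.
Suppose q4 = 0.
Suppose q2 = 1.
Suppose q6 = 0.
Unit clause (~q5) forces q5 = 0.
Unit clause (q1) forces q1 = 1.
All clauses are satisfied.
A satisfying assignment: q1=1; q2=1; q3=0; q4=0; q5=0; q6=0.

Yes, satisfiable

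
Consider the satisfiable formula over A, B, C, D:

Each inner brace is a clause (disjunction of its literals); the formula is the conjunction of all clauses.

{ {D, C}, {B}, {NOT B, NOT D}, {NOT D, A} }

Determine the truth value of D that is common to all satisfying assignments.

False

Suppose D = true.
(B) alone gives B = true.
That conflicts with the unit clause (NOT B).
So every satisfying assignment has D = False.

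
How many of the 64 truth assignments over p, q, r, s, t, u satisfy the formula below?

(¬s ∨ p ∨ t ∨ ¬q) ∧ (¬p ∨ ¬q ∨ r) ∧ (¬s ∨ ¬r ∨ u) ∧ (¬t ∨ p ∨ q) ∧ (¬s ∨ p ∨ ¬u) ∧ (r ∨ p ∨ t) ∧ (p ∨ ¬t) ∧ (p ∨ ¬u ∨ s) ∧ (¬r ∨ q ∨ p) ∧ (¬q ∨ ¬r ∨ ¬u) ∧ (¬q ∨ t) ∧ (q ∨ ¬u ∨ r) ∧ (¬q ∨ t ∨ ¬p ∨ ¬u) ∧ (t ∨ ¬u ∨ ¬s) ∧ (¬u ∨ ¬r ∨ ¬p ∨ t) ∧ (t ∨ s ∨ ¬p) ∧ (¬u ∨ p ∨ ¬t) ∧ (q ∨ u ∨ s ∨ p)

7

There are 2^6 = 64 truth assignments over (p, q, r, s, t, u).
Split on q. With q = True, the clauses containing q are satisfied and ¬q drops from the rest; 1 of the 2^5 = 32 assignments to the other variables satisfy what remains.
With q = False, by the same count on the reduced clause set, 6 assignments work.
(One model: p=T, q=F, r=F, s=F, t=T, u=F.)
Total: 1 + 6 = 7.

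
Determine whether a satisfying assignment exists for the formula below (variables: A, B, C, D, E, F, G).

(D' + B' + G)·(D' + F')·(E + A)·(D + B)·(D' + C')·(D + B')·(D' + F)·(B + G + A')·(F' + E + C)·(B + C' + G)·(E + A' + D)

No

Case D = 0:
Unit clause (B) forces B = 1.
That conflicts with the unit clause (B').
So D must be the other value — set D = 1.
Unit clause (F') forces F = 0.
That conflicts with the unit clause (F).
Both values of D lead to a conflict.
No assignment satisfies every clause.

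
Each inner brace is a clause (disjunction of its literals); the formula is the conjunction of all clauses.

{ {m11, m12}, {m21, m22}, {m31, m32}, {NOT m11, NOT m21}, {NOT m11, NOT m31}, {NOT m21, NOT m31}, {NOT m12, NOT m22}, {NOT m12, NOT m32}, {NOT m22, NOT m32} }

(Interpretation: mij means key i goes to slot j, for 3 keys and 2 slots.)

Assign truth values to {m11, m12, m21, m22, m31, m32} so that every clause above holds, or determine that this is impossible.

Branch on m11: set m11 = true.
(NOT m21) alone gives m21 = false.
(m22) alone gives m22 = true.
(NOT m31) alone gives m31 = false.
(m32) alone gives m32 = true.
That conflicts with the unit clause (NOT m32).
So m11 must be the other value — set m11 = false.
(m12) alone gives m12 = true.
(NOT m22) alone gives m22 = false.
(m21) alone gives m21 = true.
(NOT m31) alone gives m31 = false.
(m32) alone gives m32 = true.
That conflicts with the unit clause (NOT m32).
Neither m11 = true nor m11 = false works.

UNSATISFIABLE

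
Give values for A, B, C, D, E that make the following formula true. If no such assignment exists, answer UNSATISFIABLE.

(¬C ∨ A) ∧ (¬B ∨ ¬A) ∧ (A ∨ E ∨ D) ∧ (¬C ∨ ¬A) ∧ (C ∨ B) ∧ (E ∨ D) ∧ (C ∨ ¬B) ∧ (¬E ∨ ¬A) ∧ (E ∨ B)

UNSATISFIABLE

Case C = False:
From the singleton clause (B), B = True.
Now (¬B) is unsatisfied and unit — conflict.
That branch fails; take C = True instead.
From the singleton clause (A), A = True.
Now (¬A) is unsatisfied and unit — conflict.
Neither C = True nor C = False works.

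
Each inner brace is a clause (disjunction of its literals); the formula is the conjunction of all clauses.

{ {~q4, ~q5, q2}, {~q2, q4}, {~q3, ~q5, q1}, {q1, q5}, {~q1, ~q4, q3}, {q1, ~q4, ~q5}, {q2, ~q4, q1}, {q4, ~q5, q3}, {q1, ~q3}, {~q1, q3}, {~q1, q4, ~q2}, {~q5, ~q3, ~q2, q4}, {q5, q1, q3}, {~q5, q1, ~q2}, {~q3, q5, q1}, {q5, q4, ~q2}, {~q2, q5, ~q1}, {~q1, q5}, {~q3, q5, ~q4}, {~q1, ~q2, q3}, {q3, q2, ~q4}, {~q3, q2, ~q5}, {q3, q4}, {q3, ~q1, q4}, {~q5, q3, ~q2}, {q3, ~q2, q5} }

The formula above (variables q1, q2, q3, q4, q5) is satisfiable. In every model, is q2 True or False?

Suppose q2 = 0.
Suppose q4 = 0.
Unit clause (q3) forces q3 = 1.
Unit clause (q1) forces q1 = 1.
Unit clause (q5) forces q5 = 1.
That conflicts with the unit clause (~q5).
That branch fails; take q4 = 1 instead.
Unit clause (~q5) forces q5 = 0.
Unit clause (q1) forces q1 = 1.
That conflicts with the unit clause (~q1).
Neither q4 = 1 nor q4 = 0 works.
So every satisfying assignment has q2 = True.

True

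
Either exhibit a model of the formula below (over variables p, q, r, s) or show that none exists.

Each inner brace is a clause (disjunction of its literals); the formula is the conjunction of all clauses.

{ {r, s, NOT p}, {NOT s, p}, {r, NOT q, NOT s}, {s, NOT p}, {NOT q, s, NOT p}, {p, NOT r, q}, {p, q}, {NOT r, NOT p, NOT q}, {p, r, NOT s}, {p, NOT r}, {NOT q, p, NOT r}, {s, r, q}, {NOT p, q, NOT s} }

p: false; q: true; r: false; s: false

Try s = false.
Unit clause (NOT p) forces p = false.
Unit clause (q) forces q = true.
Unit clause (NOT r) forces r = false.
This assignment satisfies each clause.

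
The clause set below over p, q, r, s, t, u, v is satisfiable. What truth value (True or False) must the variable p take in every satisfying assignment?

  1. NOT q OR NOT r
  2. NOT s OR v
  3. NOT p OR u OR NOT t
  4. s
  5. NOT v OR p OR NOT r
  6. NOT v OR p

Suppose p = false.
The clause (s) is unit, so s = true.
The clause (v) is unit, so v = true.
But (NOT v) is also a unit clause — contradiction.
So every satisfying assignment has p = True.

True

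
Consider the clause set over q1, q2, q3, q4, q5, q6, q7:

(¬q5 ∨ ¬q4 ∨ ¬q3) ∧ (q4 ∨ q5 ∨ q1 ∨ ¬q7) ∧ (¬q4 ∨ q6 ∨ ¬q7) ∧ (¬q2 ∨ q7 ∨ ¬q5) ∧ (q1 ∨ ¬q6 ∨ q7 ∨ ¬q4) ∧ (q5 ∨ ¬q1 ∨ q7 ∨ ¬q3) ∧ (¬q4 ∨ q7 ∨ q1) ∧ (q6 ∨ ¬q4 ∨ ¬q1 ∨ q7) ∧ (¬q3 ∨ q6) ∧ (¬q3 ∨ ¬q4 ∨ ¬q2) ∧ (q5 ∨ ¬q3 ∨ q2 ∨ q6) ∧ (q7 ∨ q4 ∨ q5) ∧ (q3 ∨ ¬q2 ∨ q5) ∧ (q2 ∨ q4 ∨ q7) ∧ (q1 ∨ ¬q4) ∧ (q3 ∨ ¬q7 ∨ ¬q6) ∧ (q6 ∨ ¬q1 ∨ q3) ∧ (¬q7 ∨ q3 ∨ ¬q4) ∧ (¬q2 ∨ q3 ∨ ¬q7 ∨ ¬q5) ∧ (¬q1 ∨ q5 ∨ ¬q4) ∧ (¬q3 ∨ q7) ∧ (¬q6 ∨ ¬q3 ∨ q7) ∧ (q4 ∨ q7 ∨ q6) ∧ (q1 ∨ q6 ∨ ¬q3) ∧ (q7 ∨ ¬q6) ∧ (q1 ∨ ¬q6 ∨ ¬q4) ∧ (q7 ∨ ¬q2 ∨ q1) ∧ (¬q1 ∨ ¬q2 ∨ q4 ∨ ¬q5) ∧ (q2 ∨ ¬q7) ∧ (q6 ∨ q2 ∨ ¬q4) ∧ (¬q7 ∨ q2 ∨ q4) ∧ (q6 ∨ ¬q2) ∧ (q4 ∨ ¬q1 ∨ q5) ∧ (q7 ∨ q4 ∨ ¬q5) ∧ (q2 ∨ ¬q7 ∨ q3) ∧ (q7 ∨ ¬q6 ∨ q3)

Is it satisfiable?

Case q3 = True:
From the singleton clause (q6), q6 = True.
From the singleton clause (q7), q7 = True.
From the singleton clause (q2), q2 = True.
From the singleton clause (¬q4), q4 = False.
Case q5 = True:
From the singleton clause (¬q1), q1 = False.
This assignment satisfies each clause.
A satisfying assignment: q1 ↦ False, q2 ↦ True, q3 ↦ True, q4 ↦ False, q5 ↦ True, q6 ↦ True, q7 ↦ True.

Satisfiable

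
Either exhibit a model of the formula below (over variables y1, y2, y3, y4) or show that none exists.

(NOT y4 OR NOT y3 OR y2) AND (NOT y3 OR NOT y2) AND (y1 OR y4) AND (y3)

(y3) alone gives y3 = true.
(NOT y2) alone gives y2 = false.
(NOT y4) alone gives y4 = false.
(y1) alone gives y1 = true.
Every clause now holds.

y1: true,  y2: false,  y3: true,  y4: false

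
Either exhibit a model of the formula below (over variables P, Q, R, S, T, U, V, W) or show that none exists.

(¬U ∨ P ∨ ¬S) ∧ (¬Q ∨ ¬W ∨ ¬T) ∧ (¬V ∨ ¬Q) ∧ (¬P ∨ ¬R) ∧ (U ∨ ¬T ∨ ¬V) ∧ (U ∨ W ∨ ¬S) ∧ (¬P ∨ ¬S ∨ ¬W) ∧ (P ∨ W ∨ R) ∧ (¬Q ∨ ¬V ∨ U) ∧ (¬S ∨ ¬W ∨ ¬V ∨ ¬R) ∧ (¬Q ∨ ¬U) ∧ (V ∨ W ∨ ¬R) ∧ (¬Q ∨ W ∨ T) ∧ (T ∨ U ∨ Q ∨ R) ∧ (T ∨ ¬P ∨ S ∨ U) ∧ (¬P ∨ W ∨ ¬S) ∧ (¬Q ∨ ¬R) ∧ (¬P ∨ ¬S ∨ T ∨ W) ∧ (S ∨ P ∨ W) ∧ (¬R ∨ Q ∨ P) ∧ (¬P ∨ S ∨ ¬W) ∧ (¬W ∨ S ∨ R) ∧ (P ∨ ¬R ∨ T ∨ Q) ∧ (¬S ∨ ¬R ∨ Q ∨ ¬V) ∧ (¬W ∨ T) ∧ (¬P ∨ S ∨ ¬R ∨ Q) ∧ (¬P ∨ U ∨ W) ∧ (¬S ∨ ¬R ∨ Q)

P: True,  Q: False,  R: False,  S: False,  T: False,  U: True,  V: True,  W: False

Case V = True:
From the singleton clause (¬Q), Q = False.
Case P = True:
From the singleton clause (¬R), R = False.
Case U = True:
Case S = False:
From the singleton clause (¬W), W = False.
All clauses hold; T can take either value.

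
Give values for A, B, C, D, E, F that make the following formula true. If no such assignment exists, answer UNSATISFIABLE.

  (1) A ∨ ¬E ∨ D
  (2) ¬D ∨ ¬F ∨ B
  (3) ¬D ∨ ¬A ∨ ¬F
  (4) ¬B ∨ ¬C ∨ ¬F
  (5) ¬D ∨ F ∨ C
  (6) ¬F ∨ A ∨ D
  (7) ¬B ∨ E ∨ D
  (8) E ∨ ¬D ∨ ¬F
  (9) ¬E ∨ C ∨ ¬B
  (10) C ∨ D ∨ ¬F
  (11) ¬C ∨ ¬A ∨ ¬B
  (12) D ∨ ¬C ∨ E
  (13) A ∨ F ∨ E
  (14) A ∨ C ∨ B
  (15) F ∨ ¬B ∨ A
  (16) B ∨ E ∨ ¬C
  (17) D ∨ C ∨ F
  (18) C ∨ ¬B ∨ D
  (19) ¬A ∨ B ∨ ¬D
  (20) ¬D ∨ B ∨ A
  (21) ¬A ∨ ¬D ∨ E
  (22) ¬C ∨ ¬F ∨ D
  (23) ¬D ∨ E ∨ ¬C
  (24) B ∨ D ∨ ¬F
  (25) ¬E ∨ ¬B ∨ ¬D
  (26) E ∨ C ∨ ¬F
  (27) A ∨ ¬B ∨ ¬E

A ↦ True,  B ↦ False,  C ↦ True,  D ↦ False,  E ↦ True,  F ↦ False

Try A = True.
Try D = False.
Try B = False.
The clause (¬F) is unit, so F = False.
The clause (C) is unit, so C = True.
The clause (E) is unit, so E = True.
All clauses are satisfied.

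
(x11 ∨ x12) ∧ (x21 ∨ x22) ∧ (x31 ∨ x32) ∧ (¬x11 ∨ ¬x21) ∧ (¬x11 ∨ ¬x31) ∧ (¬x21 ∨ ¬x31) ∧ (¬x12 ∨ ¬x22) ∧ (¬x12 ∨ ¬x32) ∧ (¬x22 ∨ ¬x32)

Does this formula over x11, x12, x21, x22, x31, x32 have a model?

Try x11 = True.
(¬x21) alone gives x21 = False.
(x22) alone gives x22 = True.
(¬x31) alone gives x31 = False.
(x32) alone gives x32 = True.
That conflicts with the unit clause (¬x32).
So x11 must be the other value — set x11 = False.
(x12) alone gives x12 = True.
(¬x22) alone gives x22 = False.
(x21) alone gives x21 = True.
(¬x31) alone gives x31 = False.
(x32) alone gives x32 = True.
That conflicts with the unit clause (¬x32).
Neither x11 = True nor x11 = False works.
No assignment satisfies every clause.

Unsatisfiable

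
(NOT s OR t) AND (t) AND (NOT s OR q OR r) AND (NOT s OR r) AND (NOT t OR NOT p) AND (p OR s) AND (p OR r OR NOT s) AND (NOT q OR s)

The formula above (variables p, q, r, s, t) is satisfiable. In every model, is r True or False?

True

Suppose r = false.
From the singleton clause (t), t = true.
From the singleton clause (NOT s), s = false.
From the singleton clause (NOT p), p = false.
But (p) is also a unit clause — contradiction.
So every satisfying assignment has r = True.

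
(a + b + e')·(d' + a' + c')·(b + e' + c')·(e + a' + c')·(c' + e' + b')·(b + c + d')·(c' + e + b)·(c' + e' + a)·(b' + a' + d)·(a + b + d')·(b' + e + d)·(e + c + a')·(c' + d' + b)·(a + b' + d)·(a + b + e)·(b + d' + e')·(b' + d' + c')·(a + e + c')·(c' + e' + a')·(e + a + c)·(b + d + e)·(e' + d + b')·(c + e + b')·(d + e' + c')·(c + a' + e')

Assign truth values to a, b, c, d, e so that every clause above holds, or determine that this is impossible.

a: 0, b: 1, c: 0, d: 1, e: 1

Branch on a: set a = 0.
Branch on b: set b = 1.
From the singleton clause (d), d = 1.
From the singleton clause (c'), c = 0.
From the singleton clause (e), e = 1.
This assignment satisfies each clause.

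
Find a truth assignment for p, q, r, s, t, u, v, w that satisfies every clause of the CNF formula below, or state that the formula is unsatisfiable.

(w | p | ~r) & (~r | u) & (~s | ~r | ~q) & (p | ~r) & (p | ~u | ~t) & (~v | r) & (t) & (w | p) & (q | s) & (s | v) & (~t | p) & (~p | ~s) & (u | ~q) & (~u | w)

Unit clause (t) forces t = 1.
Unit clause (p) forces p = 1.
Unit clause (~s) forces s = 0.
Unit clause (q) forces q = 1.
Unit clause (v) forces v = 1.
Unit clause (r) forces r = 1.
Unit clause (u) forces u = 1.
Unit clause (w) forces w = 1.
Every clause now holds.

p ↦ 1,  q ↦ 1,  r ↦ 1,  s ↦ 0,  t ↦ 1,  u ↦ 1,  v ↦ 1,  w ↦ 1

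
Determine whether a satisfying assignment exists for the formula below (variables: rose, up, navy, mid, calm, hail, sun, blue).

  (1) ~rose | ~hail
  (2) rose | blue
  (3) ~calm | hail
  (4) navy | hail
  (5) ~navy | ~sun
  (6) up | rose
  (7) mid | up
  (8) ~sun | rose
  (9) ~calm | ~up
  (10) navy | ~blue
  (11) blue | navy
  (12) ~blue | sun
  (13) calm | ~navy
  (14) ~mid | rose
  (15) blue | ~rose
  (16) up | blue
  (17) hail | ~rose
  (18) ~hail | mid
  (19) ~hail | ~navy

Case rose = 0:
Unit clause (blue) forces blue = 1.
Unit clause (up) forces up = 1.
Unit clause (~sun) forces sun = 0.
But (sun) is also a unit clause — contradiction.
Backtrack on rose: now try rose = 1.
Unit clause (~hail) forces hail = 0.
But (hail) is also a unit clause — contradiction.
Either choice for rose ends in contradiction.
No assignment satisfies every clause.

No, unsatisfiable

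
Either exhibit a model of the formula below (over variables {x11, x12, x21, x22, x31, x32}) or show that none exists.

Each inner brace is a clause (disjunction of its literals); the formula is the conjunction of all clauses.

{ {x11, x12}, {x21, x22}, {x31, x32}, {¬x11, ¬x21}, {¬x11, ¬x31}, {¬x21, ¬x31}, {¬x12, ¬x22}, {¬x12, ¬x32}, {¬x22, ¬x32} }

Try x11 = True.
Unit clause (¬x21) forces x21 = False.
Unit clause (x22) forces x22 = True.
Unit clause (¬x31) forces x31 = False.
Unit clause (x32) forces x32 = True.
But (¬x32) is also a unit clause — contradiction.
Undo x11 and try x11 = False.
Unit clause (x12) forces x12 = True.
Unit clause (¬x22) forces x22 = False.
Unit clause (x21) forces x21 = True.
Unit clause (¬x31) forces x31 = False.
Unit clause (x32) forces x32 = True.
But (¬x32) is also a unit clause — contradiction.
Both values of x11 lead to a conflict.

UNSATISFIABLE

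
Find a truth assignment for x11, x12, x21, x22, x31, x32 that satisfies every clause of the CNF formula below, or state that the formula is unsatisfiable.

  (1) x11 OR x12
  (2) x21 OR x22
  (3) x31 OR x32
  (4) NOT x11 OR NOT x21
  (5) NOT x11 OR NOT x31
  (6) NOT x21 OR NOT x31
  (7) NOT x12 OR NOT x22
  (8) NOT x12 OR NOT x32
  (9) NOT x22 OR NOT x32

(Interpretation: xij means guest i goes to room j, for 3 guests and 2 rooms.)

Case x11 = true:
From the singleton clause (NOT x21), x21 = false.
From the singleton clause (x22), x22 = true.
From the singleton clause (NOT x31), x31 = false.
From the singleton clause (x32), x32 = true.
But (NOT x32) is also a unit clause — contradiction.
Backtrack on x11: now try x11 = false.
From the singleton clause (x12), x12 = true.
From the singleton clause (NOT x22), x22 = false.
From the singleton clause (x21), x21 = true.
From the singleton clause (NOT x31), x31 = false.
From the singleton clause (x32), x32 = true.
But (NOT x32) is also a unit clause — contradiction.
Both values of x11 lead to a conflict.

UNSATISFIABLE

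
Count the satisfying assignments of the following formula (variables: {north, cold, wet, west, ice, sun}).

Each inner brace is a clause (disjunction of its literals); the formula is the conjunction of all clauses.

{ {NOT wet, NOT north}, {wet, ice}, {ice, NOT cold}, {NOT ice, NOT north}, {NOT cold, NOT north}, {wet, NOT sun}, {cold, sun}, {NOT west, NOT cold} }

There are 2^6 = 64 truth assignments over (north, cold, wet, west, ice, sun).
Split on sun. With sun = true, the clauses containing sun are satisfied and NOT sun drops from the rest; 5 of the 2^5 = 32 assignments to the other variables satisfy what remains.
With sun = false, by the same count on the reduced clause set, 2 assignments work.
(One model: north=F, cold=F, wet=T, west=F, ice=F, sun=T.)
Total: 5 + 2 = 7.

7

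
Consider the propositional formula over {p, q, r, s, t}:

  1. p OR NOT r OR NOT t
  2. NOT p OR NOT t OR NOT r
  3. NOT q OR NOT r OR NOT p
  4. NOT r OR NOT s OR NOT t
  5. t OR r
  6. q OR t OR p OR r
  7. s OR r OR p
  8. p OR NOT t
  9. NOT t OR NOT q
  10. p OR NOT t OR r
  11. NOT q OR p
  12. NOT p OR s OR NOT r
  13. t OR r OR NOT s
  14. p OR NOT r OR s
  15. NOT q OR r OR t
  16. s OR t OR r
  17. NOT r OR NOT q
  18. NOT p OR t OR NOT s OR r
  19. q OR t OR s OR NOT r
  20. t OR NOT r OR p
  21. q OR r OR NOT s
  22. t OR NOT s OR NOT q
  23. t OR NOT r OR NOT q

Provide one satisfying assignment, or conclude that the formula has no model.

p=true; q=false; r=true; s=true; t=false

Suppose t = false.
Unit clause (r) forces r = true.
Unit clause (NOT q) forces q = false.
Unit clause (s) forces s = true.
Unit clause (p) forces p = true.
This assignment satisfies each clause.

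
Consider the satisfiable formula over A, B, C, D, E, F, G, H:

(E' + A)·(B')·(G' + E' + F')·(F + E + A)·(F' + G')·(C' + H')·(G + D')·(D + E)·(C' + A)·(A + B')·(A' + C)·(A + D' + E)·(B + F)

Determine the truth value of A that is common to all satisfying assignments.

True

Suppose A = 0.
Unit clause (E') forces E = 0.
Unit clause (B') forces B = 0.
Unit clause (F) forces F = 1.
Unit clause (G') forces G = 0.
Unit clause (D') forces D = 0.
That conflicts with the unit clause (D).
So every satisfying assignment has A = True.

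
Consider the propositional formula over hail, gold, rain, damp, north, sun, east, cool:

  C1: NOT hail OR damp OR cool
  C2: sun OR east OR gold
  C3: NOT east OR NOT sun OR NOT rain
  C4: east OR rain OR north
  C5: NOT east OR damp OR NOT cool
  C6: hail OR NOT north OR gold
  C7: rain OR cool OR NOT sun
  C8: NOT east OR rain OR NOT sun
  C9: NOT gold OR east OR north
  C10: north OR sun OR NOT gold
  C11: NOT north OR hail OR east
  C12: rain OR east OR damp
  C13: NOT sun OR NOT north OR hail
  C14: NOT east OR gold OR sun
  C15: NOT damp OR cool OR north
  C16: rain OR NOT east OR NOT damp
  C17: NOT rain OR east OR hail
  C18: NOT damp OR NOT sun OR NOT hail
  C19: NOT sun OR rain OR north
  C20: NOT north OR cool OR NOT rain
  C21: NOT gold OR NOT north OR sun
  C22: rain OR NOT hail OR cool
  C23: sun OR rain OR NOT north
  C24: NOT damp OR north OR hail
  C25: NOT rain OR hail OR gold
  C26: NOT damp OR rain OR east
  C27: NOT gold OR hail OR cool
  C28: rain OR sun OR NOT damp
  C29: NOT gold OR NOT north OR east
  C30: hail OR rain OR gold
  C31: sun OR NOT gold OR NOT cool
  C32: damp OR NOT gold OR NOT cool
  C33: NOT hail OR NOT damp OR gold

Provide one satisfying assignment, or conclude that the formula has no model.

hail ↦ true; gold ↦ false; rain ↦ true; damp ↦ false; north ↦ false; sun ↦ true; east ↦ false; cool ↦ true

Suppose hail = true.
Suppose damp = false.
From the singleton clause (cool), cool = true.
From the singleton clause (NOT east), east = false.
From the singleton clause (rain), rain = true.
From the singleton clause (NOT gold), gold = false.
From the singleton clause (sun), sun = true.
No clause remains; north is free.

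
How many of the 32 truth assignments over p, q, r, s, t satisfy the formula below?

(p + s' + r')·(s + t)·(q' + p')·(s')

There are 2^5 = 32 truth assignments over (p, q, r, s, t).
Split on p. With p = 1, the clauses containing p are satisfied and p' drops from the rest; 2 of the 2^4 = 16 assignments to the other variables satisfy what remains.
With p = 0, by the same count on the reduced clause set, 4 assignments work.
Total: 2 + 4 = 6.

6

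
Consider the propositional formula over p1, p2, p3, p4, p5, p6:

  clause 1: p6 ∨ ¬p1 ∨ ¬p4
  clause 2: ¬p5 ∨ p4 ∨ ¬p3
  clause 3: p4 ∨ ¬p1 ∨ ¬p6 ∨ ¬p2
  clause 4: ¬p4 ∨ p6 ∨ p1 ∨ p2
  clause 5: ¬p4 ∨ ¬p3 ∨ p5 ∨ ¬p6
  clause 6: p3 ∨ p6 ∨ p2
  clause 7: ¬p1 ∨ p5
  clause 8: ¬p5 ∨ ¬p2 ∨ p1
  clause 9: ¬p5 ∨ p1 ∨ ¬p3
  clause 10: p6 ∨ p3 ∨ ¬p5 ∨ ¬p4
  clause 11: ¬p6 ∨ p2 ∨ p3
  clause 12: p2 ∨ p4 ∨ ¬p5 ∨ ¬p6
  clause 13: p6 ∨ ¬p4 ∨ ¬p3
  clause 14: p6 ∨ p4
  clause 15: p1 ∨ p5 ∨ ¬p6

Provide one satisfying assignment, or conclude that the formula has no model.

Suppose p1 = False.
Suppose p5 = False.
(¬p6) alone gives p6 = False.
(p4) alone gives p4 = True.
(p2) alone gives p2 = True.
(¬p3) alone gives p3 = False.
Every clause now holds.

p1=False, p2=True, p3=False, p4=True, p5=False, p6=False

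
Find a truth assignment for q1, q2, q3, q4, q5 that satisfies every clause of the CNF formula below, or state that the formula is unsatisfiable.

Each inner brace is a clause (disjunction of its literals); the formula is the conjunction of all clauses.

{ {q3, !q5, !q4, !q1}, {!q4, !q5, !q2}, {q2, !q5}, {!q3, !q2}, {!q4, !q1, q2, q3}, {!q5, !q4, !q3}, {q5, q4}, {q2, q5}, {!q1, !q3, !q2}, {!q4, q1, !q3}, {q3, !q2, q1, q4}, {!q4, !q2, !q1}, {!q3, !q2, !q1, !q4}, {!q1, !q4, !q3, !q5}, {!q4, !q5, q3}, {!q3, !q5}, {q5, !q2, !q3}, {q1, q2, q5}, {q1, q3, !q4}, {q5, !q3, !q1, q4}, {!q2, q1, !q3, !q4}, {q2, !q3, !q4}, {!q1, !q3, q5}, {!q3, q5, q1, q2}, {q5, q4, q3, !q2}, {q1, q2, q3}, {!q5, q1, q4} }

q1: true,  q2: true,  q3: false,  q4: false,  q5: true

Suppose q2 = true.
The clause (!q3) is unit, so q3 = false.
Suppose q4 = false.
The clause (q5) is unit, so q5 = true.
The clause (q1) is unit, so q1 = true.
This assignment satisfies each clause.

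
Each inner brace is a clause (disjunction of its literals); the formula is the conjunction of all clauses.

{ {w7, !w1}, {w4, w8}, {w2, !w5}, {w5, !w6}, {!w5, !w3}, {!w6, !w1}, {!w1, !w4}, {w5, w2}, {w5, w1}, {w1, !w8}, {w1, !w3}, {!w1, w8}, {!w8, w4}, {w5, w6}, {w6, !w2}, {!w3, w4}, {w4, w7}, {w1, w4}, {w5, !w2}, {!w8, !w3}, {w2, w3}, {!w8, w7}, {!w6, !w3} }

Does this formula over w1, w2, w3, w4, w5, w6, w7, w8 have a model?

Case w7 = false:
(!w1) alone gives w1 = false.
(w5) alone gives w5 = true.
(w2) alone gives w2 = true.
(!w3) alone gives w3 = false.
(!w8) alone gives w8 = false.
(w4) alone gives w4 = true.
(w6) alone gives w6 = true.
This assignment satisfies each clause.
A satisfying assignment: w1=false; w2=true; w3=false; w4=true; w5=true; w6=true; w7=false; w8=false.

Yes, satisfiable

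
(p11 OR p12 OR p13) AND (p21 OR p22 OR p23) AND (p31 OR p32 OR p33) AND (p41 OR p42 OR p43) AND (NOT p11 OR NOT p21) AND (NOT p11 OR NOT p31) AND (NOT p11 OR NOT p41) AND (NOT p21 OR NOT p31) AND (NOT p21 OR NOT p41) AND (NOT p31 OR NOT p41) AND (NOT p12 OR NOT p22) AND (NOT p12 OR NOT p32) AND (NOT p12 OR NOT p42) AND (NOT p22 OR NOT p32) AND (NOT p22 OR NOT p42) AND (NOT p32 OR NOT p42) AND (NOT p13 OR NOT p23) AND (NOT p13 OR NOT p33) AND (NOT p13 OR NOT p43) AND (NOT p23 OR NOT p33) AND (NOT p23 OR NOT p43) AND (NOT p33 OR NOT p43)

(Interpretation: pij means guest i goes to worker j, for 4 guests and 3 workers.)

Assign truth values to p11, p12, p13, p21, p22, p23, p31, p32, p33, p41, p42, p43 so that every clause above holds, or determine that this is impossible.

UNSATISFIABLE

Suppose p11 = false.
Suppose p12 = true.
The clause (NOT p22) is unit, so p22 = false.
The clause (NOT p32) is unit, so p32 = false.
The clause (NOT p42) is unit, so p42 = false.
Suppose p21 = true.
The clause (NOT p31) is unit, so p31 = false.
The clause (p33) is unit, so p33 = true.
The clause (NOT p41) is unit, so p41 = false.
The clause (p43) is unit, so p43 = true.
That conflicts with the unit clause (NOT p43).
That branch fails; take p21 = false instead.
The clause (p23) is unit, so p23 = true.
The clause (NOT p13) is unit, so p13 = false.
The clause (NOT p33) is unit, so p33 = false.
The clause (p31) is unit, so p31 = true.
The clause (NOT p41) is unit, so p41 = false.
The clause (p43) is unit, so p43 = true.
That conflicts with the unit clause (NOT p43).
Either choice for p21 ends in contradiction.
That branch fails; take p12 = false instead.
The clause (p13) is unit, so p13 = true.
The clause (NOT p23) is unit, so p23 = false.
The clause (NOT p33) is unit, so p33 = false.
The clause (NOT p43) is unit, so p43 = false.
Suppose p21 = true.
The clause (NOT p31) is unit, so p31 = false.
The clause (p32) is unit, so p32 = true.
The clause (NOT p41) is unit, so p41 = false.
The clause (p42) is unit, so p42 = true.
That conflicts with the unit clause (NOT p42).
That branch fails; take p21 = false instead.
The clause (p22) is unit, so p22 = true.
The clause (NOT p32) is unit, so p32 = false.
The clause (p31) is unit, so p31 = true.
The clause (NOT p41) is unit, so p41 = false.
The clause (p42) is unit, so p42 = true.
That conflicts with the unit clause (NOT p42).
Either choice for p21 ends in contradiction.
Either choice for p12 ends in contradiction.
That branch fails; take p11 = true instead.
The clause (NOT p21) is unit, so p21 = false.
The clause (NOT p31) is unit, so p31 = false.
The clause (NOT p41) is unit, so p41 = false.
Suppose p22 = true.
The clause (NOT p12) is unit, so p12 = false.
The clause (NOT p32) is unit, so p32 = false.
The clause (p33) is unit, so p33 = true.
The clause (NOT p42) is unit, so p42 = false.
The clause (p43) is unit, so p43 = true.
That conflicts with the unit clause (NOT p43).
That branch fails; take p22 = false instead.
The clause (p23) is unit, so p23 = true.
The clause (NOT p13) is unit, so p13 = false.
The clause (NOT p33) is unit, so p33 = false.
The clause (p32) is unit, so p32 = true.
The clause (NOT p12) is unit, so p12 = false.
The clause (NOT p42) is unit, so p42 = false.
The clause (p43) is unit, so p43 = true.
That conflicts with the unit clause (NOT p43).
Either choice for p22 ends in contradiction.
Either choice for p11 ends in contradiction.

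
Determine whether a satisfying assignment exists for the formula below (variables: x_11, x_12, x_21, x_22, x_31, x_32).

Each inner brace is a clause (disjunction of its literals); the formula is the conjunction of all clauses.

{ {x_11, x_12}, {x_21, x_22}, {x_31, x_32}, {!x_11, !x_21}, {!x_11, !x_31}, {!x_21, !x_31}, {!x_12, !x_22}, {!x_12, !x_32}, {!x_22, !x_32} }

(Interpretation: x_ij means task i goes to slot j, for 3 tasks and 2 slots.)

Branch on x_11: set x_11 = true.
Unit clause (!x_21) forces x_21 = false.
Unit clause (x_22) forces x_22 = true.
Unit clause (!x_31) forces x_31 = false.
Unit clause (x_32) forces x_32 = true.
Now (!x_32) is unsatisfied and unit — conflict.
So x_11 must be the other value — set x_11 = false.
Unit clause (x_12) forces x_12 = true.
Unit clause (!x_22) forces x_22 = false.
Unit clause (x_21) forces x_21 = true.
Unit clause (!x_31) forces x_31 = false.
Unit clause (x_32) forces x_32 = true.
Now (!x_32) is unsatisfied and unit — conflict.
Neither x_11 = true nor x_11 = false works.
No assignment satisfies every clause.

Unsatisfiable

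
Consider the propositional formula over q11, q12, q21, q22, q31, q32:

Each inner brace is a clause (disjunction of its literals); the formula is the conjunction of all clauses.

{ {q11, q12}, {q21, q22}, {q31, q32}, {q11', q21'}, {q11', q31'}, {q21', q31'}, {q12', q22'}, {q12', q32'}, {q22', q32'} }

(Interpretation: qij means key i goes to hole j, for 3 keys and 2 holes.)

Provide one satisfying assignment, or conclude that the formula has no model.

UNSATISFIABLE

Branch on q11: set q11 = 1.
Unit clause (q21') forces q21 = 0.
Unit clause (q22) forces q22 = 1.
Unit clause (q31') forces q31 = 0.
Unit clause (q32) forces q32 = 1.
That conflicts with the unit clause (q32').
Backtrack on q11: now try q11 = 0.
Unit clause (q12) forces q12 = 1.
Unit clause (q22') forces q22 = 0.
Unit clause (q21) forces q21 = 1.
Unit clause (q31') forces q31 = 0.
Unit clause (q32) forces q32 = 1.
That conflicts with the unit clause (q32').
Neither q11 = 1 nor q11 = 0 works.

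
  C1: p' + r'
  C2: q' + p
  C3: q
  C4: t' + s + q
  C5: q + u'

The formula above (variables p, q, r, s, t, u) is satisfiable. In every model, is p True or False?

True

Suppose p = 0.
Unit clause (q') forces q = 0.
Now (q) is unsatisfied and unit — conflict.
So every satisfying assignment has p = True.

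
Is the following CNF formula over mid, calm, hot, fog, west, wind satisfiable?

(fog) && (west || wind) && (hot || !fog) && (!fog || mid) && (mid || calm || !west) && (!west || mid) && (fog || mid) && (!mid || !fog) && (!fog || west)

The clause (fog) is unit, so fog = true.
The clause (hot) is unit, so hot = true.
The clause (mid) is unit, so mid = true.
That conflicts with the unit clause (!mid).
No assignment satisfies every clause.

No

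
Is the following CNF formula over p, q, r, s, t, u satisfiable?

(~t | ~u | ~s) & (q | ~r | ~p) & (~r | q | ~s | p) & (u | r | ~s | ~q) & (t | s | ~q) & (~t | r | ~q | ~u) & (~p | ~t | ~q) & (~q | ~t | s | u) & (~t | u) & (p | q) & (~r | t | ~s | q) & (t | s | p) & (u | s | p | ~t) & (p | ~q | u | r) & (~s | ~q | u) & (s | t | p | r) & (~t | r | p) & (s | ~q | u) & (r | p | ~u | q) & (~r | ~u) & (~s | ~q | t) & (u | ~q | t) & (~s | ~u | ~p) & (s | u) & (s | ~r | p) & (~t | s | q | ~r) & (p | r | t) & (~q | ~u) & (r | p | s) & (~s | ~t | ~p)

Try t = 0.
Try s = 1.
The clause (~q) is unit, so q = 0.
The clause (p) is unit, so p = 1.
The clause (~r) is unit, so r = 0.
The clause (~u) is unit, so u = 0.
Every clause now holds.
A satisfying assignment: p ↦ 1, q ↦ 0, r ↦ 0, s ↦ 1, t ↦ 0, u ↦ 0.

Satisfiable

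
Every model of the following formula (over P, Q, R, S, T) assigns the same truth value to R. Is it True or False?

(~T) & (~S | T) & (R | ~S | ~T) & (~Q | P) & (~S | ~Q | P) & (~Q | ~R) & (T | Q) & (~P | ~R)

Suppose R = 1.
Unit clause (~T) forces T = 0.
Unit clause (~S) forces S = 0.
Unit clause (~Q) forces Q = 0.
That conflicts with the unit clause (Q).
So every satisfying assignment has R = False.

False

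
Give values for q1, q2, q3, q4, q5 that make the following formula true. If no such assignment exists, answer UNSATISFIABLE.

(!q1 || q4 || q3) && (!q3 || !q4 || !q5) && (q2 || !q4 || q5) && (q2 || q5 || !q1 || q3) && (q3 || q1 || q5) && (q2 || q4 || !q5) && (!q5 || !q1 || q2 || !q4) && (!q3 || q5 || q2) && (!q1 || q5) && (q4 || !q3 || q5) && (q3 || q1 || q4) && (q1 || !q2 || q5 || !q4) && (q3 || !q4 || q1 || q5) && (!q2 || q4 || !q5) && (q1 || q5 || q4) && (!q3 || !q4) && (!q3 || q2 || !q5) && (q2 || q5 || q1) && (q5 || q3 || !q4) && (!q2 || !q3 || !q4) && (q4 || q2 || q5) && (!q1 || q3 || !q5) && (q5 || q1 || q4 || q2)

q1: false; q2: false; q3: false; q4: true; q5: true

Try q1 = false.
Try q3 = false.
The clause (q5) is unit, so q5 = true.
The clause (q4) is unit, so q4 = true.
No clause remains; q2 is free.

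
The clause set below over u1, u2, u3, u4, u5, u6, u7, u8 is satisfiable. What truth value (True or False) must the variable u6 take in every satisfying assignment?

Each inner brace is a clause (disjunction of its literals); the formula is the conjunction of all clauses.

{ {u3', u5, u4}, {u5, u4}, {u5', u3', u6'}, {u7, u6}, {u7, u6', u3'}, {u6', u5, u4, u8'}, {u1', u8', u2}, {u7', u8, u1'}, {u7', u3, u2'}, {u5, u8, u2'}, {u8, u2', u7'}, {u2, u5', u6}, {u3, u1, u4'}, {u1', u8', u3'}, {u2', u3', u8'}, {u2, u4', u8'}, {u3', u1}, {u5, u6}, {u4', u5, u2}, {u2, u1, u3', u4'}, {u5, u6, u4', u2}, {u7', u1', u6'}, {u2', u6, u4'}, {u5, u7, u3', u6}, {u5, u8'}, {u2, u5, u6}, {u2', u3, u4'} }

True

Suppose u6 = 0.
From the singleton clause (u7), u7 = 1.
From the singleton clause (u5), u5 = 1.
From the singleton clause (u2), u2 = 1.
From the singleton clause (u3), u3 = 1.
From the singleton clause (u8), u8 = 1.
That conflicts with the unit clause (u8').
So every satisfying assignment has u6 = True.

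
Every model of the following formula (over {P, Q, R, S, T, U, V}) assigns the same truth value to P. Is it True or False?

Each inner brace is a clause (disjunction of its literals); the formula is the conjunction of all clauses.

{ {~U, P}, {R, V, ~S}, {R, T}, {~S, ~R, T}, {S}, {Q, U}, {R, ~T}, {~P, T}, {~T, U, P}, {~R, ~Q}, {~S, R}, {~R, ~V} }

Suppose P = 0.
The clause (~U) is unit, so U = 0.
The clause (S) is unit, so S = 1.
The clause (Q) is unit, so Q = 1.
The clause (~T) is unit, so T = 0.
The clause (R) is unit, so R = 1.
Now (~R) is unsatisfied and unit — conflict.
So every satisfying assignment has P = True.

True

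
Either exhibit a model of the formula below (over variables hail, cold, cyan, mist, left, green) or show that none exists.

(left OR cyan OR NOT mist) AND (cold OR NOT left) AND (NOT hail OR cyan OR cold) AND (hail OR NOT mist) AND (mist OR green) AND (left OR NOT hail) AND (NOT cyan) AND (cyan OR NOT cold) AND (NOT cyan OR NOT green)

The clause (NOT cyan) is unit, so cyan = false.
The clause (NOT cold) is unit, so cold = false.
The clause (NOT left) is unit, so left = false.
The clause (NOT mist) is unit, so mist = false.
The clause (NOT hail) is unit, so hail = false.
The clause (green) is unit, so green = true.
Every clause now holds.

hail: false; cold: false; cyan: false; mist: false; left: false; green: true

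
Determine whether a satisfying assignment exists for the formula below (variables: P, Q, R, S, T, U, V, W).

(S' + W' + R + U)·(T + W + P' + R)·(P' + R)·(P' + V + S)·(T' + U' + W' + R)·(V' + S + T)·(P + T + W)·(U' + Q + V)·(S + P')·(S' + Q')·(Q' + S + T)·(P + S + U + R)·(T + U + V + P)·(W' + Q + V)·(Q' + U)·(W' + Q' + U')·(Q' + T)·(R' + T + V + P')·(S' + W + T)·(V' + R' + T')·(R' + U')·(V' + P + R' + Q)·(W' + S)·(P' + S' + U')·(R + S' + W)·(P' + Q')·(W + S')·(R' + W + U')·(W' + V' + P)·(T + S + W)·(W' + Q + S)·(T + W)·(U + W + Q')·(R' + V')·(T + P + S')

Try P = 0.
Try T = 1.
Try S = 0.
The clause (W') is unit, so W = 0.
Try U = 1.
The clause (R') is unit, so R = 0.
Try Q = 0.
The clause (V) is unit, so V = 1.
Every clause now holds.
A satisfying assignment: P=0,  Q=0,  R=0,  S=0,  T=1,  U=1,  V=1,  W=0.

Yes, satisfiable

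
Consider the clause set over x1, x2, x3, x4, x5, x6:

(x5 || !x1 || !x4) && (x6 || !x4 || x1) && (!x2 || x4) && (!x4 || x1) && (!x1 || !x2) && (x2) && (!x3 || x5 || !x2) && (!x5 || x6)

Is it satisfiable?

No, unsatisfiable

From the singleton clause (x2), x2 = true.
From the singleton clause (x4), x4 = true.
From the singleton clause (x1), x1 = true.
But (!x1) is also a unit clause — contradiction.
No assignment satisfies every clause.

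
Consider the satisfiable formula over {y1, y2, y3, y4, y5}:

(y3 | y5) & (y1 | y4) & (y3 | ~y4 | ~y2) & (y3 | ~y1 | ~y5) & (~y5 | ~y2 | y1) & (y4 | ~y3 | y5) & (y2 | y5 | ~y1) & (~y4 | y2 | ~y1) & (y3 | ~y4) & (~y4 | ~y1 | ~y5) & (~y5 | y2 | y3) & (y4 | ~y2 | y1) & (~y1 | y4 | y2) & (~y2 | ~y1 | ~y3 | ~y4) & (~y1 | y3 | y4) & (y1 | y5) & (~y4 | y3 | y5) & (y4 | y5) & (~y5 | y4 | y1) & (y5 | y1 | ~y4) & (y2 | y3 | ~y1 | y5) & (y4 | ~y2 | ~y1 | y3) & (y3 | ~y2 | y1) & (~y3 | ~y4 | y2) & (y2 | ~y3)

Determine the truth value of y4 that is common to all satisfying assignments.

Suppose y4 = 1.
The clause (y3) is unit, so y3 = 1.
The clause (y2) is unit, so y2 = 1.
The clause (~y1) is unit, so y1 = 0.
The clause (~y5) is unit, so y5 = 0.
That conflicts with the unit clause (y5).
So every satisfying assignment has y4 = False.

False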